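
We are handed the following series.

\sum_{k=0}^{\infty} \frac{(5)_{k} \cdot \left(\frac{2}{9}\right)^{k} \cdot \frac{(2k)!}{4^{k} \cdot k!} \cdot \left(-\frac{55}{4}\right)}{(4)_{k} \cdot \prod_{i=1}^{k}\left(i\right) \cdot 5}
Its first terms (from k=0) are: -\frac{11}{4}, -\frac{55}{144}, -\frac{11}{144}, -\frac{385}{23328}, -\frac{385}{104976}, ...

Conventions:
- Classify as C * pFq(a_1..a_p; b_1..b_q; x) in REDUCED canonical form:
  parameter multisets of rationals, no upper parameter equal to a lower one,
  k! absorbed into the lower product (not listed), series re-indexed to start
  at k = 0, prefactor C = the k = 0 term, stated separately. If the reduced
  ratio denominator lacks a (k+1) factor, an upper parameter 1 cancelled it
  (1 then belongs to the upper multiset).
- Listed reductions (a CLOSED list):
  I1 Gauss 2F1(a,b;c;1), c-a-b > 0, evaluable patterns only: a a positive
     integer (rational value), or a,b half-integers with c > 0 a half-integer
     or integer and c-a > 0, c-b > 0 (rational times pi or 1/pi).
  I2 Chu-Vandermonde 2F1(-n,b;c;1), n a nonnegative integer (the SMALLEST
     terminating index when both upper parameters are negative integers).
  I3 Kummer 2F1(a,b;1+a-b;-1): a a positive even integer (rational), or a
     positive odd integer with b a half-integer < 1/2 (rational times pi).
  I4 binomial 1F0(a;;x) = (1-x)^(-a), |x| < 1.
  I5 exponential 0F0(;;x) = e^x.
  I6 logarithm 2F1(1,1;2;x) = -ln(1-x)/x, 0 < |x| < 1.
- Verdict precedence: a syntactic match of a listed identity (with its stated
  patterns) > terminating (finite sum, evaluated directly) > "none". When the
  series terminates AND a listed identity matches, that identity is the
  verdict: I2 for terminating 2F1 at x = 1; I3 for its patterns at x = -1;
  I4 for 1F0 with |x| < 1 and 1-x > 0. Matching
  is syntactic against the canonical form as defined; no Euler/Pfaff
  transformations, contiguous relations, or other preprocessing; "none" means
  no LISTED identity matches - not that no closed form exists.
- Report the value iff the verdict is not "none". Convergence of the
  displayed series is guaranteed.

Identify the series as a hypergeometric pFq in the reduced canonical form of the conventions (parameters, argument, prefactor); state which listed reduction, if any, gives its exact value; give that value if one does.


The series (x = \frac{2}{9}) is 2F1: upper {\frac{1}{2}, 5}, lower {4}, prefactor -\frac{11}{4}. Verdict: none. No listed pattern accepts 2F1(\frac{1}{2}, 5; 4; \frac{2}{9}).

Key step: x = \frac{2}{9} and the (2k)!/(4^k k!) block (C = -11/4) is the Pochhammer (1/2)_k.
Adjacent-term ratio: r(k) = \frac{2}{9} * (k+\frac{1}{2}) (k+5) / [(k+4) (k+1)] - rational in k. x = \frac{2}{9}; t_0 = -\frac{11}{4}; negate the roots.


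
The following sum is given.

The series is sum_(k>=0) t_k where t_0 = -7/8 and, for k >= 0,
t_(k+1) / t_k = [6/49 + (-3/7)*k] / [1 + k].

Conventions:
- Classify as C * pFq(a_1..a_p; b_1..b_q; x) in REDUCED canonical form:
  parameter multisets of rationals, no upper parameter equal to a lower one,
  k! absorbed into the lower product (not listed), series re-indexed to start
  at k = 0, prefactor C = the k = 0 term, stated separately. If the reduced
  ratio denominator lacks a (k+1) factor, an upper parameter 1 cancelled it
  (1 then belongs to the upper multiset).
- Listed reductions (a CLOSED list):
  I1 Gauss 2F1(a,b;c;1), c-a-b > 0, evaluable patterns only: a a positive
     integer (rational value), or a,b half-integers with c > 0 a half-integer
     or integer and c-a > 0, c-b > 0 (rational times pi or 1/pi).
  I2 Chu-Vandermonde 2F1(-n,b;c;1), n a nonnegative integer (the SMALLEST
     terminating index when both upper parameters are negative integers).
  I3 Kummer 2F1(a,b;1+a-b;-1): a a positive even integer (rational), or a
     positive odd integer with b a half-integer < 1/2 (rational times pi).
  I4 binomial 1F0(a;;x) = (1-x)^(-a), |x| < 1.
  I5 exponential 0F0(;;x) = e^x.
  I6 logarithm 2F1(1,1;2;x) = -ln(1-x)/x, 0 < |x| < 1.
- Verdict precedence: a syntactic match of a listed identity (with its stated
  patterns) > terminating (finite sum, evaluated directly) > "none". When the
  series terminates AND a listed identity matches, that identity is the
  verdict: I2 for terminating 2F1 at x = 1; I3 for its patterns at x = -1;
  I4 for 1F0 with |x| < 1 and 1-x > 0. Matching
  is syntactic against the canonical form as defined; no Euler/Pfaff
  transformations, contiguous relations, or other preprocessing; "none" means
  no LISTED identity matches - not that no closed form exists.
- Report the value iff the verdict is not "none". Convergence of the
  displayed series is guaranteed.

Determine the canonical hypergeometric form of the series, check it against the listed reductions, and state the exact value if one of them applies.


At argument -3/7: a 1F0 with upper {-2/7}, lower {-}, scaled by C = -7/8. Verdict: the I4 binomial reduction fires (the 1F0 binomial series: exponent 2/7, x = -3/7). Hence: (-7/8) * (10/7)^(2/7).

Key observation: t_0 being -7/8, factor the ratio over Q (prefactor -7/8): negated roots = parameters.
Ratio: r(k) = (-3/7) * (k-2/7) / [(k+1)] - rational in k, leading ratio (-3/7); with t_0 = -7/8, classification follows.


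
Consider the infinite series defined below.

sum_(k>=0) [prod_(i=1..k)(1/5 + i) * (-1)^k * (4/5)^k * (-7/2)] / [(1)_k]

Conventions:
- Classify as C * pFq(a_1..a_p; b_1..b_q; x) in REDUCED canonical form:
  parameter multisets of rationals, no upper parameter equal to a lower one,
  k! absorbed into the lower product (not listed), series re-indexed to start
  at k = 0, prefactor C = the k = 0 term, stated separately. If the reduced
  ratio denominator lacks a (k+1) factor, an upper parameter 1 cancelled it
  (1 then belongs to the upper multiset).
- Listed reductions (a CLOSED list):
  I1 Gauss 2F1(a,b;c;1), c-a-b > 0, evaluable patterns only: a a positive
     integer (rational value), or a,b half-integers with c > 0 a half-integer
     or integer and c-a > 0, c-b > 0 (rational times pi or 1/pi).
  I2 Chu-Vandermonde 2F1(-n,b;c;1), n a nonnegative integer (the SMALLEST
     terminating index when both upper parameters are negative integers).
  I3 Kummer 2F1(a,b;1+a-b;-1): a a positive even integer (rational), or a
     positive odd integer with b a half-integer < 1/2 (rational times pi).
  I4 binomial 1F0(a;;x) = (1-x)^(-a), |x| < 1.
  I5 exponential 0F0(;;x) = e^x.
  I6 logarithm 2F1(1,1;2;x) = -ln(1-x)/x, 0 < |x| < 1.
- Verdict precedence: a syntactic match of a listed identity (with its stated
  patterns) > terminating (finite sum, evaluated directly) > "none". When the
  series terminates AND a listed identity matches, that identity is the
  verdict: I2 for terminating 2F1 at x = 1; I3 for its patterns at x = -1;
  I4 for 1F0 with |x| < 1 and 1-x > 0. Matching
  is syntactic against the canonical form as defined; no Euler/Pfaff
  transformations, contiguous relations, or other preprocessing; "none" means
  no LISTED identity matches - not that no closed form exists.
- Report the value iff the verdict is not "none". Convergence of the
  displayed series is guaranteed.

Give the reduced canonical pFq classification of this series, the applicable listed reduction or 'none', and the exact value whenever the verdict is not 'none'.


Reduced: x = -4/5, 1F0, upper = {6/5}, lower = {-}, C = -7/2. Verdict: the binomial series (I4) fires (the 1F0 binomial series: exponent -6/5, x = -4/5). Hence: (-7/2) * (9/5)^(-6/5).

First insight: from the first term -7/2: the (-1)^k factor (C = -7/2, x = -4/5) folds into the argument's sign.
Adjacent-term ratio: r(k) = (-4/5) * (k+6/5) / [(k+1)] - rational in k. x = (-4/5); t_0 = -7/2; negate the roots.


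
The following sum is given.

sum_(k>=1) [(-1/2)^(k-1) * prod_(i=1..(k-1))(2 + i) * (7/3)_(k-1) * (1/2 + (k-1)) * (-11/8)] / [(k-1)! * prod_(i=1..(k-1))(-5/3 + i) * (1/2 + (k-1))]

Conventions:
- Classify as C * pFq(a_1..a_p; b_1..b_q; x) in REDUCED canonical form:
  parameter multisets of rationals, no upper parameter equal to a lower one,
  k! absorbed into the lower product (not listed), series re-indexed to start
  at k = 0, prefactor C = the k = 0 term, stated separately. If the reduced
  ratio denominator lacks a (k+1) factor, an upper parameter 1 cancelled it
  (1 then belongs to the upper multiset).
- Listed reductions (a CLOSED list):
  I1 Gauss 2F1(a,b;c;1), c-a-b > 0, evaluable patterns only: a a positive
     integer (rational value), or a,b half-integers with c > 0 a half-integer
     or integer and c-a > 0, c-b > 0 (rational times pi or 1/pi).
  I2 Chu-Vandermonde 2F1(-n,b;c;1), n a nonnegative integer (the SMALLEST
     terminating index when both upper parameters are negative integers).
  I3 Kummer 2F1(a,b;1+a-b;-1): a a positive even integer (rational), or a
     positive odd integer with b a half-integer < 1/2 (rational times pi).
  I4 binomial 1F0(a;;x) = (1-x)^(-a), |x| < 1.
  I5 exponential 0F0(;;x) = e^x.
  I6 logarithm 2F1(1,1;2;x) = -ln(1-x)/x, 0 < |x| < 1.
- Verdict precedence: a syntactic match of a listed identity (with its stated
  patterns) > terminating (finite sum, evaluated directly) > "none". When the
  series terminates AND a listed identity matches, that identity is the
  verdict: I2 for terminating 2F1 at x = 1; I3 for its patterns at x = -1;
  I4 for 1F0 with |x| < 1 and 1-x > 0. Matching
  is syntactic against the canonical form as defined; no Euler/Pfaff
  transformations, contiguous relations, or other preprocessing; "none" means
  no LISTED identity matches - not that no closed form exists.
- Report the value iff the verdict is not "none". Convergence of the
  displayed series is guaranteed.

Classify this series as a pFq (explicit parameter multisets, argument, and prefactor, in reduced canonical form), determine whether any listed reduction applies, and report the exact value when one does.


Key observation: from the first term -11/8: the running product (C = -11/8, x = -1/2) telescopes to a rising factorial.
Term ratio: r(k) = (-1/2) * (k+7/3) (k+3) / [(k-2/3) (k+1)] - poly over poly, x = (-1/2) from leading terms; C = -11/8 at k = 0.

x = -1/2 here; the reduced form reads 2F1, upper {7/3, 3}, lower {-2/3}, C = -11/8. Verdict: none. Every listed pattern misses the 2F1 form at -1/2, upper {7/3, 3}.


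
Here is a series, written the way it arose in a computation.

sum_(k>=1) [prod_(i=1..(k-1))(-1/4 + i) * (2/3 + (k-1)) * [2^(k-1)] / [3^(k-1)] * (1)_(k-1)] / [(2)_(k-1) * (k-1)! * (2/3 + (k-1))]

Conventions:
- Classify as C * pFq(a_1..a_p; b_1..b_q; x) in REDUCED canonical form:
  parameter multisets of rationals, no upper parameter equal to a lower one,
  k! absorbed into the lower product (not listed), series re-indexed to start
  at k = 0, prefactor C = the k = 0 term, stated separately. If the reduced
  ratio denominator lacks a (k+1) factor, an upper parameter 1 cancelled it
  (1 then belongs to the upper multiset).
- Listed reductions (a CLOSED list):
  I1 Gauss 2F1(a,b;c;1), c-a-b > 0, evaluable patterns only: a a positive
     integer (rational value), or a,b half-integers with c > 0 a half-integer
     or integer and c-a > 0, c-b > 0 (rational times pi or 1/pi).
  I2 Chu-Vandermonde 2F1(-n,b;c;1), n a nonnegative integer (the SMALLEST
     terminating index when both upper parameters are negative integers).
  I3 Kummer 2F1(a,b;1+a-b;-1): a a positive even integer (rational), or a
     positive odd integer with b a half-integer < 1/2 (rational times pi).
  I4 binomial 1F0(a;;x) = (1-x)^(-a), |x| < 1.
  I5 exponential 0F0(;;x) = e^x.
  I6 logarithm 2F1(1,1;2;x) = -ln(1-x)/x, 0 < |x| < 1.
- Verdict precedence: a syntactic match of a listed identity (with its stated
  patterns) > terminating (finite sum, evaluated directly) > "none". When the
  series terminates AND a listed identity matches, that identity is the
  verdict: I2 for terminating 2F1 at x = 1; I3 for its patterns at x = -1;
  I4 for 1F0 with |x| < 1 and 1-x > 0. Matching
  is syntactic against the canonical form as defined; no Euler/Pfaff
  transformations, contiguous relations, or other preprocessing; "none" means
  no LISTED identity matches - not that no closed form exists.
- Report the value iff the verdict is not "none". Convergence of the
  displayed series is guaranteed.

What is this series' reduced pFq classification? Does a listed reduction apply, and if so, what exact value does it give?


Key observation: x = (2/3) and striking the common factor k + 2/3 reduces the term (prefactor 1).
Adjacent-term ratio: r(k) = (2/3) * (k+3/4) (k+1) / [(k+2) (k+1)] - rational; roots negated = parameters, x = (2/3), C = 1.

x = 2/3 here; the reduced form reads 2F1, upper {3/4, 1}, lower {2}, C = 1. Verdict: none - at argument 2/3 the multisets {3/4, 1} ; {2} match no listed identity.


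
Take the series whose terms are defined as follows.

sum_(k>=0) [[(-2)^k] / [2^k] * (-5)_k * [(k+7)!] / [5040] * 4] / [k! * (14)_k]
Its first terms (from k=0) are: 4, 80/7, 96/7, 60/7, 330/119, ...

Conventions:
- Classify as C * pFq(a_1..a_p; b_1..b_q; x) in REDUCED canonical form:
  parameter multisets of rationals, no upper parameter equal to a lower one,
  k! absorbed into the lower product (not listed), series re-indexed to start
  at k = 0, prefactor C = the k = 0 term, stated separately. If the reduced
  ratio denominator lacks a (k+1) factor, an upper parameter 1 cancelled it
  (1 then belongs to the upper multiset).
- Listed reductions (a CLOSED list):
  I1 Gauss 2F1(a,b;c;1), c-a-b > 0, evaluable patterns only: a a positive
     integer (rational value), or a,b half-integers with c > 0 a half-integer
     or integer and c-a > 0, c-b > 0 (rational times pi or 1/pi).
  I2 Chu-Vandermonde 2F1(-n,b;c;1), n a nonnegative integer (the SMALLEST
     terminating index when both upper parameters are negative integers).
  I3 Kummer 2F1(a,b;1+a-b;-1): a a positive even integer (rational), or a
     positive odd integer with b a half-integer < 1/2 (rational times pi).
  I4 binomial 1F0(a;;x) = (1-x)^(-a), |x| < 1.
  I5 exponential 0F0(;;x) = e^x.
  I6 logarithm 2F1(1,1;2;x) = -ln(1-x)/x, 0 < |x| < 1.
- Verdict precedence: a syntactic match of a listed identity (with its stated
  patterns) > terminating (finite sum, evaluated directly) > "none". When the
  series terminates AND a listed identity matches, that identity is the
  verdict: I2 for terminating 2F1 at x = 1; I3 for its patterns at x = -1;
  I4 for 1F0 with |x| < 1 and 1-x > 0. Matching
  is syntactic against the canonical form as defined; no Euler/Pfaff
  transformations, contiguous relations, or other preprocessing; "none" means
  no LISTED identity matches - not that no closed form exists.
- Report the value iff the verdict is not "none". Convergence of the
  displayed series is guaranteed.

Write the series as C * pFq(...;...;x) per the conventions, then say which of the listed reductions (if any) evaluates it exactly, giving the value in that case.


At argument -1: a 2F1 with upper {-5, 8}, lower {14}, scaled by C = 4. Verdict at x = -1: Kummer (I3) matches (x = -1; c = 14 equals 1+a-b for upper {-5, 8}: listed pattern). Hence: 286/7.

Structural cue: from the first term 4: the two k-th powers (C = 4, x = -1) combine into one argument.
Consecutive-term ratio: r(k) = (-1) * (k-5) (k+8) / [(k+14) (k+1)] ; factor over Q: parameters, x = (-1), and C = 4.


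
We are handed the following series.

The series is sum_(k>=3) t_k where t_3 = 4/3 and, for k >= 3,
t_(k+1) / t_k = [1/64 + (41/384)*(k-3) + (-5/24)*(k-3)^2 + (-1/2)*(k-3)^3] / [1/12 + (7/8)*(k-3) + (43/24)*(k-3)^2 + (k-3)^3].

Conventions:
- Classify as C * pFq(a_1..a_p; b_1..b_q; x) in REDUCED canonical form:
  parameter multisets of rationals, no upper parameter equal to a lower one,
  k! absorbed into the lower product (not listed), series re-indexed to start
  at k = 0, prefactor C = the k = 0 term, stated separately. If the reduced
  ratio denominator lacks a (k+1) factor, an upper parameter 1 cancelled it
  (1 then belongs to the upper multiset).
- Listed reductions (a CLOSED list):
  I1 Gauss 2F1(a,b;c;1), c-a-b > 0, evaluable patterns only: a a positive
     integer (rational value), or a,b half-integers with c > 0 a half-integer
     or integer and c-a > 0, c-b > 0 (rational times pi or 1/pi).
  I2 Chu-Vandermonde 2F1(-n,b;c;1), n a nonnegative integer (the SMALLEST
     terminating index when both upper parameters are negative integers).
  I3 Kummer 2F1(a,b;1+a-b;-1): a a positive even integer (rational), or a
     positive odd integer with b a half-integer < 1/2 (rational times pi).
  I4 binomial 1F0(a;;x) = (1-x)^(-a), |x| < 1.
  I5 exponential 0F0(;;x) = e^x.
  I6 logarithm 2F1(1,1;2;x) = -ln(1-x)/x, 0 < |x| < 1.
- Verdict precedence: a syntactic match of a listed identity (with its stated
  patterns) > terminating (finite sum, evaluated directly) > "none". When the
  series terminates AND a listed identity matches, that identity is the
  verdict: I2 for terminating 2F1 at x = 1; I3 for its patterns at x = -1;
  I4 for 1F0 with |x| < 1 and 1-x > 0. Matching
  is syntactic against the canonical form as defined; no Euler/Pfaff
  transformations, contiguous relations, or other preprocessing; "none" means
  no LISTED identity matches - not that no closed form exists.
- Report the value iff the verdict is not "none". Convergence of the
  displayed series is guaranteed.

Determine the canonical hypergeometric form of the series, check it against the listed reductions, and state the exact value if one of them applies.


x = -1/2 here; the reduced form reads 1F0, upper {-3/8}, lower {-}, C = 4/3. Verdict: the binomial series (I4) fires (the 1F0 binomial series: exponent 3/8, x = -1/2). Value: (4/3) * (3/2)^(3/8).

Key observation: with t_0 = 4/3, the ratio is unreduced: k + 2/3 divides both sides (C = 4/3).
Term ratio: r(k) = (-1/2) * (k-3/8) / [(k+1)] - rational in k. x = (-1/2); t_0 = 4/3; negate the roots.


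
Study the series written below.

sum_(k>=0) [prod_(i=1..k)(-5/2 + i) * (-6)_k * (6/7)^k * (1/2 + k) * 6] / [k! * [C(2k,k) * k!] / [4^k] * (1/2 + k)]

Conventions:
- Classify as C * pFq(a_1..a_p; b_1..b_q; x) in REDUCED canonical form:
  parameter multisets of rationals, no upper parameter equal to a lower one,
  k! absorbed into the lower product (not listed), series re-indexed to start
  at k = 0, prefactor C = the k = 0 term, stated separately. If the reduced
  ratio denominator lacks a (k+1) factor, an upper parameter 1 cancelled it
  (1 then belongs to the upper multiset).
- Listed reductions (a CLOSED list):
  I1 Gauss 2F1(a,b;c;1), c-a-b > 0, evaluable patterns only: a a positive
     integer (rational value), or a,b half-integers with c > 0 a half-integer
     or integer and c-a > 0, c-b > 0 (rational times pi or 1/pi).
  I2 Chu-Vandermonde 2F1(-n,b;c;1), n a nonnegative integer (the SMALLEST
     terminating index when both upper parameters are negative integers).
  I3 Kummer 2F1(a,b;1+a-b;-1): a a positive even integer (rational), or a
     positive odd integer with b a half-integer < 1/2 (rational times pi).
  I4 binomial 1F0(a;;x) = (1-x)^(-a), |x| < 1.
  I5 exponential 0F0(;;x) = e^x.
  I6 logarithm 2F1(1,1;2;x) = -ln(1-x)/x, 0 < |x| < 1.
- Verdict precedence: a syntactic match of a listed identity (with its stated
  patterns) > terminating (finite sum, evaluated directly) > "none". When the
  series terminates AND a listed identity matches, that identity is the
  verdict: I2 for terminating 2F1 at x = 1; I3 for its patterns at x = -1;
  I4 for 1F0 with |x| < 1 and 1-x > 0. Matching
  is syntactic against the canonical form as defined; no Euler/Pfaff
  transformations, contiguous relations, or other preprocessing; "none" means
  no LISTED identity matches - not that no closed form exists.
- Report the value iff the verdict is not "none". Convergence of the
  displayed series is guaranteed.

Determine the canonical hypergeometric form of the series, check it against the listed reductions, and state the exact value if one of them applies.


Key observation: t_0 being 6, the running product (C = 6) telescopes to a rising factorial.
Term ratio: r(k) = (6/7) * (k-6) (k-3/2) / [(k+1/2) (k+1)] - rational in k, leading ratio (6/7); with t_0 = 6, classification follows.

With C = 6: the canonical form is 2F1(-6, -3/2; 1/2; 6/7). Verdict: terminating - the sum ends at index 6 because -6 is a negative integer; exact evaluation follows. Hence: 198033186/1294139.


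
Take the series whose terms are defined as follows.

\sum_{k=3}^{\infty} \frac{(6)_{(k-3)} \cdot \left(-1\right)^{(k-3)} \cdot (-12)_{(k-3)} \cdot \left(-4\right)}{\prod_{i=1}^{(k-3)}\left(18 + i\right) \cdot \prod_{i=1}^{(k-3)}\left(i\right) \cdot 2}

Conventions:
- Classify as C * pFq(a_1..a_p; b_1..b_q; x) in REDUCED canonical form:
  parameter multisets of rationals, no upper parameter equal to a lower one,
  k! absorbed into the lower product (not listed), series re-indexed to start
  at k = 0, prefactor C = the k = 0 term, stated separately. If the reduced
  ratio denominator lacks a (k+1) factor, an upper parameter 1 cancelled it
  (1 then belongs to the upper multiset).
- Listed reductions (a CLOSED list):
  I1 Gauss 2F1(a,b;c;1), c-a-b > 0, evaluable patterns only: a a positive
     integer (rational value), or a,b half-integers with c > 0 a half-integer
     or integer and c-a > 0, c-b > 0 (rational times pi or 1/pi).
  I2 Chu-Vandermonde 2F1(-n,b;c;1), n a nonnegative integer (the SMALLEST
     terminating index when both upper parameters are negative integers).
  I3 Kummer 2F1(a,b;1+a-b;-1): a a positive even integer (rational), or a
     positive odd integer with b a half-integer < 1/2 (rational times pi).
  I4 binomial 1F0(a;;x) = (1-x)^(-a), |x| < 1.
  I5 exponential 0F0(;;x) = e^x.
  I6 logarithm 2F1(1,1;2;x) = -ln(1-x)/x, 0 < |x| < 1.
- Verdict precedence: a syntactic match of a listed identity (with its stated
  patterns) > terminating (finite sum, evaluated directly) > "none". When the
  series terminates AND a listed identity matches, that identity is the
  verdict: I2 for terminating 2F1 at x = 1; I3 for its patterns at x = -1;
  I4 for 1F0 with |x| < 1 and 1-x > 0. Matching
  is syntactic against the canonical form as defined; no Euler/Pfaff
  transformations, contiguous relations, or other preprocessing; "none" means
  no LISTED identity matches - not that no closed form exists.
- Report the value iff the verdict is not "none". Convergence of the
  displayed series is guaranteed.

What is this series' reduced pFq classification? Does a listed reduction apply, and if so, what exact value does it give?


Prefactor -2, argument -1: 2F1 with upper {-12, 6} over lower {19}. Verdict (x = -1): Kummer (I3) applies (x = -1; c = 19 equals 1+a-b for upper {-12, 6}: listed pattern). Hence: -\frac{408}{5}.

The tell: x = -1 and the lower running product (C = -2) is a rising factorial.
Term ratio: r(k) = -1 * (k-12) (k+6) / [(k+19) (k+1)] - rational; roots negated = parameters, x = -1, C = -2.


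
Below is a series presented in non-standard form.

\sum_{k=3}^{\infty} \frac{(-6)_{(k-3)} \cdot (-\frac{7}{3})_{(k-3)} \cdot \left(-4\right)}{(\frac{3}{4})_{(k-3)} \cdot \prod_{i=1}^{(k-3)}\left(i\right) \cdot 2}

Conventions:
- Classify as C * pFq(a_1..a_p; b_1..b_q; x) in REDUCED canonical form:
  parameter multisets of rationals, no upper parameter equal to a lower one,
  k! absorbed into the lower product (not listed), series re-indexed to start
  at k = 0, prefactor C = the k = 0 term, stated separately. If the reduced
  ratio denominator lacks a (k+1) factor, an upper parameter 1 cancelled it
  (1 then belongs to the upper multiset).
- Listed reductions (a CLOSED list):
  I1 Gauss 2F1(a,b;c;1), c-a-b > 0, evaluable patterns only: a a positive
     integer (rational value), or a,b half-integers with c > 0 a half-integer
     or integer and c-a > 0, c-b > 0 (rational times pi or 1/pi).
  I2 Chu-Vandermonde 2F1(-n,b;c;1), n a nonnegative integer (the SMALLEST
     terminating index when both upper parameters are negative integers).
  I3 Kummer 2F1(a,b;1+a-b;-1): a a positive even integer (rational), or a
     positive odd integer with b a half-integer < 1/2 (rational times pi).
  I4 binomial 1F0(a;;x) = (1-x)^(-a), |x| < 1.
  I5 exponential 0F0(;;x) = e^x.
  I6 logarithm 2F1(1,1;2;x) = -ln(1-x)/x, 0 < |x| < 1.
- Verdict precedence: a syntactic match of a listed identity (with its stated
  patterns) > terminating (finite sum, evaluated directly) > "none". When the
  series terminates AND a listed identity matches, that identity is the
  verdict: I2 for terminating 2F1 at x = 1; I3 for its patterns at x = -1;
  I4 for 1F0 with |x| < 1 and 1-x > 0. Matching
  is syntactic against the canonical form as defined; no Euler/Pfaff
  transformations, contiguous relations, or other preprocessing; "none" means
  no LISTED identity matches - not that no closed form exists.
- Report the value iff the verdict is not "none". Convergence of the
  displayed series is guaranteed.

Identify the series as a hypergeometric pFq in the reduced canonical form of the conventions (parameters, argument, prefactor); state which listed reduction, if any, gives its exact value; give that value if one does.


At argument 1: a 2F1 with upper {-6, -\frac{7}{3}}, lower {\frac{3}{4}}, scaled by C = -2. Verdict: Chu-Vandermonde (I2) fires (terminating 2F1 at x = 1 with n = 6, b = -7/3, c = \frac{3}{4}). Value: -\frac{3803672446}{31538727}.

The tell: with t_0 = -2, the constant factors (C = -2) combine into one prefactor.
Step ratio: r(k) = 1 * (k-6) (k-\frac{7}{3}) / [(k+\frac{3}{4}) (k+1)] ; factor over Q: parameters, x = 1, and C = -2.


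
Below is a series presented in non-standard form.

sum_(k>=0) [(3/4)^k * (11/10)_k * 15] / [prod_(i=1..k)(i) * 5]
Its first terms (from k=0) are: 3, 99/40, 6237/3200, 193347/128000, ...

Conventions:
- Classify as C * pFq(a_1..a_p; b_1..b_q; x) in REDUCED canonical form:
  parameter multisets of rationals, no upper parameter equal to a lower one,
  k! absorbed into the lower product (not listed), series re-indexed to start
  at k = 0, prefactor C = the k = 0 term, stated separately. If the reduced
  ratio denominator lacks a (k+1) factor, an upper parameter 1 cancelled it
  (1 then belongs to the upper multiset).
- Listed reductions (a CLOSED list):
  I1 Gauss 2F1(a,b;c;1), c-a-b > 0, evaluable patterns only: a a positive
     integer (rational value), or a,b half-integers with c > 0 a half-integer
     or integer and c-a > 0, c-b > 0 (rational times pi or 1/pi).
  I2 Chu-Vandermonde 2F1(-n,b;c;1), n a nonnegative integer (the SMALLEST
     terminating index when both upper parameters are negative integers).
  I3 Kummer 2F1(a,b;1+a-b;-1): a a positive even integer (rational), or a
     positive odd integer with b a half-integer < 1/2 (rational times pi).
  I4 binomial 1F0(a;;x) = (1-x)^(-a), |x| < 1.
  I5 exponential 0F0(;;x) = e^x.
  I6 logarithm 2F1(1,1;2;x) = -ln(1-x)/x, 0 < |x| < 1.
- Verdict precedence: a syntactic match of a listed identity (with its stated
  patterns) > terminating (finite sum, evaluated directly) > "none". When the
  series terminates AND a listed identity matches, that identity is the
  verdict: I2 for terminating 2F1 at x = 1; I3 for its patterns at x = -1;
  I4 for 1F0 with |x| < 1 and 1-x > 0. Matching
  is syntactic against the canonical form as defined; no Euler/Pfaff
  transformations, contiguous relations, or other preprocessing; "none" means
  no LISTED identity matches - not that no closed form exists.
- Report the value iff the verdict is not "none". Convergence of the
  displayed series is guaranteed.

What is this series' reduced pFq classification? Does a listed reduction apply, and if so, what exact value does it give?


Classification (C = 3): 1F0 with upper {11/10}, lower {-}, argument x = 3/4. Verdict at x = 3/4: the binomial series (I4) matches (the 1F0 binomial series: exponent -11/10, x = 3/4). Value: 3 * (1/4)^(-11/10).

The tell: with t_0 = 3, the constant factors (C = 3, x = 3/4) combine into one prefactor.
Term ratio: r(k) = (3/4) * (k+11/10) / [(k+1)] - rational in k. x = (3/4); t_0 = 3; negate the roots.


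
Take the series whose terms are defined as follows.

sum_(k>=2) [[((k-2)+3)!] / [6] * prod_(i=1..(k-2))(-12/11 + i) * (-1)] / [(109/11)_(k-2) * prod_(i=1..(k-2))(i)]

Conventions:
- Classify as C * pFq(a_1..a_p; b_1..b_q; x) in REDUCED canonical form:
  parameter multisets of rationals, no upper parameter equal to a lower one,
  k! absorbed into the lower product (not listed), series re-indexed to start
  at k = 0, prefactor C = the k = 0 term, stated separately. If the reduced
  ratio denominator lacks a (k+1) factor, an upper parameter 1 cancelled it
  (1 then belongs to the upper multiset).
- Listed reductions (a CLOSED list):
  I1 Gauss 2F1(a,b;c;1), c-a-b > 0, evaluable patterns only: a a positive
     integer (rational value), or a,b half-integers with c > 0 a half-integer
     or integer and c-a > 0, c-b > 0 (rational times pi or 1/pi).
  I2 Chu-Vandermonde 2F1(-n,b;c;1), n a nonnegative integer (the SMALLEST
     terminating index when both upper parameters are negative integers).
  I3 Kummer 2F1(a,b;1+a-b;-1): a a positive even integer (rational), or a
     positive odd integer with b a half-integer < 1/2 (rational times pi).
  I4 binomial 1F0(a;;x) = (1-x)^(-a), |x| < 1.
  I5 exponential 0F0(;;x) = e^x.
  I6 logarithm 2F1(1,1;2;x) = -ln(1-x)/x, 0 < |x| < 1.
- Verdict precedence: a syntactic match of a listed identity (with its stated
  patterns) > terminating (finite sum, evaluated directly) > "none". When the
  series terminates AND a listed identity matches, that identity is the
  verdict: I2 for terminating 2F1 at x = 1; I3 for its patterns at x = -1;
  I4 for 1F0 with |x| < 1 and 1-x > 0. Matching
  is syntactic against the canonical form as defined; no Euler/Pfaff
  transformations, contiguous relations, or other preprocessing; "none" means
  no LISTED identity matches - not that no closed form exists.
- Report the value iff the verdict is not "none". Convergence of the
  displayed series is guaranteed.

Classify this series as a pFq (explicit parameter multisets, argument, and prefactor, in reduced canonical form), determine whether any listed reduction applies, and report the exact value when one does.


The series (x = 1) is 2F1: upper {-1/11, 4}, lower {109/11}, prefactor -1. Verdict at x = 1: the Gauss summation I1 matches (x = 1: the Gamma ratio telescopes since c-a-b = 6 > 0 and a = 4 in Z>0). Value: -250705/263538.

Key observation: from the first term -1: the product of the first k integers (C = -1, x = 1) is k!.
Ratio: r(k) = 1 * (k-1/11) (k+4) / [(k+109/11) (k+1)] - rational in k. x = 1; t_0 = -1; negate the roots.


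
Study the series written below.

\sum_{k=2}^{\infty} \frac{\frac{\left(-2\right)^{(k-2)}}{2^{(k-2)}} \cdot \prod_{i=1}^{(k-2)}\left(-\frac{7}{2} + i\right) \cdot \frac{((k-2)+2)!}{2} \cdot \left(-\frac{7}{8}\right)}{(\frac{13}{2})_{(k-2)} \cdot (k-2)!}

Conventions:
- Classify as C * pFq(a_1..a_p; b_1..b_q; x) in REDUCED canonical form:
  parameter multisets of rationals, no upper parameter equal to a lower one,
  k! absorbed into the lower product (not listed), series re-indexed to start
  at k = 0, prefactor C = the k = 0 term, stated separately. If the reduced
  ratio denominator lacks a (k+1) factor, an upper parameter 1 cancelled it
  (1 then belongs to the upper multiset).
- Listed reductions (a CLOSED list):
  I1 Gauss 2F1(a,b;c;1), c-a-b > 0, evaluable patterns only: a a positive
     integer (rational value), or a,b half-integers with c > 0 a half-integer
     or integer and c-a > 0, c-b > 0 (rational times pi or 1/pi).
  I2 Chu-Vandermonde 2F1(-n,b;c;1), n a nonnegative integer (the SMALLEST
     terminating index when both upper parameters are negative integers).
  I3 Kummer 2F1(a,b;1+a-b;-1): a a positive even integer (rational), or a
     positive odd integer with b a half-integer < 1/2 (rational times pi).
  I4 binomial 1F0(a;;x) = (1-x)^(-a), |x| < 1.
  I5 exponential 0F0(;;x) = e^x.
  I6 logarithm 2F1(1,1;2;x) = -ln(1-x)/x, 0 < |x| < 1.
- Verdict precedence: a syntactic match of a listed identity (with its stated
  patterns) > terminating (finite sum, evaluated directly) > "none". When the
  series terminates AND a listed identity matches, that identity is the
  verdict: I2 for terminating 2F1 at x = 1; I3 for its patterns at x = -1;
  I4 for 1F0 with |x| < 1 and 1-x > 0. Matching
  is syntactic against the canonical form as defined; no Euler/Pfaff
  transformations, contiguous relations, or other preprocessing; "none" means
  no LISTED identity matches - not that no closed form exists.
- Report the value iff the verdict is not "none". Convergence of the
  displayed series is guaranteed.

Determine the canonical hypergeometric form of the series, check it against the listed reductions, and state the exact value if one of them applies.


With C = -\frac{7}{8}: the canonical form is 2F1(-\frac{5}{2}, 3; \frac{13}{2}; -1). Verdict: Kummer's theorem (I3) matches (x = -1; c = \frac{13}{2} equals 1+a-b for upper {-\frac{5}{2}, 3}: listed pattern). Sum: \left(-\frac{24255}{32768}\right) \cdot \pi.

Key observation: x = -1 and the factorial ratio (C = -7/8, x = -1) (k+a-1)!/(a-1)! is a rising factorial (a)_k.
Adjacent-term ratio: r(k) = -1 * (k-\frac{5}{2}) (k+3) / [(k+\frac{13}{2}) (k+1)] - rational in k. x = -1; t_0 = -\frac{7}{8}; negate the roots.


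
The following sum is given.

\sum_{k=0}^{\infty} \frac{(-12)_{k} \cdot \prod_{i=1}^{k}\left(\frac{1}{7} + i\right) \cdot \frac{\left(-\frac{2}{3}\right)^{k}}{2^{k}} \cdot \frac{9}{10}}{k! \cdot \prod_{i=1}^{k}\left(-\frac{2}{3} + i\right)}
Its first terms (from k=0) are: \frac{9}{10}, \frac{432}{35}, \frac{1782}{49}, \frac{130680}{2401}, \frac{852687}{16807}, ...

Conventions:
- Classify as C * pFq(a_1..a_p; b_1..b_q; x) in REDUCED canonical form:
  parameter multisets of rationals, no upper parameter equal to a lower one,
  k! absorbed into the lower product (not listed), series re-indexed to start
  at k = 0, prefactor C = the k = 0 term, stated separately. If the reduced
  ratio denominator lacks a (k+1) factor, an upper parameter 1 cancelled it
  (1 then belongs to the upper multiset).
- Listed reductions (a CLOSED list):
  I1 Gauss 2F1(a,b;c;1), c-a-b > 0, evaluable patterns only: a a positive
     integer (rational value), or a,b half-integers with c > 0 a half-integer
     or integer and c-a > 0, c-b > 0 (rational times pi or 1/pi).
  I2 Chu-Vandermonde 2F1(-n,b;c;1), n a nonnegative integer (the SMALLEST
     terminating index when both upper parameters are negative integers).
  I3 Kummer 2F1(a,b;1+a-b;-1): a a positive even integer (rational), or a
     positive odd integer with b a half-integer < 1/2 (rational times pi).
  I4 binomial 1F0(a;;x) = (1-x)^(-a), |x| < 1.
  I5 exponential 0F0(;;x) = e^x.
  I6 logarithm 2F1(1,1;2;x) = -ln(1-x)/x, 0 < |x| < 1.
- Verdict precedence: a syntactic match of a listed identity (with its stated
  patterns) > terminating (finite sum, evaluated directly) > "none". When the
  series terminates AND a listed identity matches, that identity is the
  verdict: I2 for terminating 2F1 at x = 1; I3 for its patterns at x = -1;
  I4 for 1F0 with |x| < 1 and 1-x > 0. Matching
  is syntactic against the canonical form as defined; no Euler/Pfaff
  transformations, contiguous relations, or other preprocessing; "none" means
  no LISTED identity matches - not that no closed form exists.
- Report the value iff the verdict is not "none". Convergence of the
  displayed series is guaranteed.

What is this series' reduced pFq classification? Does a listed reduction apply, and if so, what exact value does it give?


Structural cue: x = -\frac{1}{3} and the two k-th powers (prefactor 9/10) combine into one argument.
Term ratio: r(k) = -\frac{1}{3} * (k-12) (k+\frac{8}{7}) / [(k+\frac{1}{3}) (k+1)] ; factor over Q: parameters, x = -\frac{1}{3}, and C = \frac{9}{10}.

Canonical form: C = \frac{9}{10} times 2F1 with upper {-12, \frac{8}{7}}, lower {\frac{1}{3}}, x = -\frac{1}{3}. Verdict: terminating - upper -12 stops the sum at k = 12; the 13 terms are added exactly. Value: \frac{21517333572869795637}{103863081376095860}.


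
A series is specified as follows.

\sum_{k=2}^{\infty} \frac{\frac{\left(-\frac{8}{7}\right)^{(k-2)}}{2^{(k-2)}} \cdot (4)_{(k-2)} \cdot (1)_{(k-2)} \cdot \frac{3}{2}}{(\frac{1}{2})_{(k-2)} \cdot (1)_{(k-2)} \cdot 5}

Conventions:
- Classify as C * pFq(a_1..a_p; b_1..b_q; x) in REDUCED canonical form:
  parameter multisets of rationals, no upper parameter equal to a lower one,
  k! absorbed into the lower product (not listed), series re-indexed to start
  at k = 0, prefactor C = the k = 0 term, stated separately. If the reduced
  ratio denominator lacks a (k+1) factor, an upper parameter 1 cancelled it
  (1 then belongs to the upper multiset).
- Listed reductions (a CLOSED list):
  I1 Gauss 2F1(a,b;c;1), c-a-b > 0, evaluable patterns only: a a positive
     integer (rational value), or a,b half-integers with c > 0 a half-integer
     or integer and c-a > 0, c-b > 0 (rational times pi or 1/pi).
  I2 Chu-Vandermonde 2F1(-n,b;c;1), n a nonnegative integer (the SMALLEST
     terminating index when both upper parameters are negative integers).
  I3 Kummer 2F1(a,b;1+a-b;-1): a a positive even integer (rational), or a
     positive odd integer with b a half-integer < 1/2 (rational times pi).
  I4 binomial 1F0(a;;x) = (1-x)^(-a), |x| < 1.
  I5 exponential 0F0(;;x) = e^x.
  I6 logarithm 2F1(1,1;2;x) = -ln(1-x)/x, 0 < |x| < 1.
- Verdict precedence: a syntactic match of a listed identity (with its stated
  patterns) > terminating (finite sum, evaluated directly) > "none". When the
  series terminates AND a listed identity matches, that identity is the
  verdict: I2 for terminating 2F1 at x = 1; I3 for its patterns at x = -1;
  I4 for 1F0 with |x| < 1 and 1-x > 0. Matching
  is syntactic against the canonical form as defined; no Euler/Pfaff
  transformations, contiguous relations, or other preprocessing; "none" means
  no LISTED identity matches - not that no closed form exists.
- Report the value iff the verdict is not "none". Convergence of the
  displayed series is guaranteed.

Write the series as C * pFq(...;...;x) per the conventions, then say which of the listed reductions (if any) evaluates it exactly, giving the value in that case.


Canonical form: C = \frac{3}{10} times 2F1 with upper {1, 4}, lower {\frac{1}{2}}, x = -\frac{4}{7}. Verdict: none. No listed pattern accepts 2F1(1, 4; \frac{1}{2}; -\frac{4}{7}).

First insight: x = -\frac{4}{7} and the two k-th powers (prefactor 3/10) combine into one argument.
Consecutive-term ratio: r(k) = -\frac{4}{7} * (k+1) (k+4) / [(k+\frac{1}{2}) (k+1)] - rational in k. x = -\frac{4}{7}; t_0 = \frac{3}{10}; negate the roots.


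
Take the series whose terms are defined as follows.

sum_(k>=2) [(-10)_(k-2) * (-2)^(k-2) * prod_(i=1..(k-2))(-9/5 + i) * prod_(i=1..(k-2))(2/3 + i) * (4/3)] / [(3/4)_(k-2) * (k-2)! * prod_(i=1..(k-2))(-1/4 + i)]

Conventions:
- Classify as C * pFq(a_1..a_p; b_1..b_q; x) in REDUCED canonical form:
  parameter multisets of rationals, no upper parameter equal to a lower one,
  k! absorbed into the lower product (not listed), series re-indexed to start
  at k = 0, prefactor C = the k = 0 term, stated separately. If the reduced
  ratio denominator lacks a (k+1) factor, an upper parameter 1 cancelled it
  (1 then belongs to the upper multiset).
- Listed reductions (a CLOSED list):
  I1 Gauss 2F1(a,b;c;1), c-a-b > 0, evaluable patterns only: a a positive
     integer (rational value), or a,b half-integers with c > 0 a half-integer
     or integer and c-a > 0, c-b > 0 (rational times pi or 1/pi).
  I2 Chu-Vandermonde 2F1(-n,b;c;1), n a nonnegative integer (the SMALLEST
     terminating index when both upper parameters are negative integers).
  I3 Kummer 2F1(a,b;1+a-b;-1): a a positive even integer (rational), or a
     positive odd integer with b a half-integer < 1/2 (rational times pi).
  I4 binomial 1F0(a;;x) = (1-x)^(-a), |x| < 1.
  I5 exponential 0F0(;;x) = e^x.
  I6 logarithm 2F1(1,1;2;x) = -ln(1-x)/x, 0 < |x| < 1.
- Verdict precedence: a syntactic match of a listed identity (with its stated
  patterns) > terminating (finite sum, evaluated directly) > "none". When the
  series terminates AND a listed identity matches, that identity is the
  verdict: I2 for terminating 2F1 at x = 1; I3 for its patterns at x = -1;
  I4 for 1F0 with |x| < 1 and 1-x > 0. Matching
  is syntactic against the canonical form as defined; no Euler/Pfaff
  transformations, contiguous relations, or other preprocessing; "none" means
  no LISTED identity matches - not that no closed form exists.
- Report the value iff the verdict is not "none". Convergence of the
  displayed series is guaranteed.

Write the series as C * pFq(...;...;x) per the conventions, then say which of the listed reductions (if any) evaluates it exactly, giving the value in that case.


Key step: t_0 being 4/3, the lower running product (C = 4/3, x = -2) is a rising factorial.
Adjacent-term ratio: r(k) = (-2) * (k-10) (k-4/5) (k+5/3) / [(k+3/4) (k+3/4) (k+1)] - rational; roots negated = parameters, x = (-2), C = 4/3.

At argument -2: a 3F2 with upper {-10, -4/5, 5/3}, lower {3/4, 3/4}, scaled by C = 4/3. Verdict: terminating. (-10)_k vanishes past k = 10, leaving a 11-term sum, computed directly. Value: -1185841457823198303967012954868/129347841159293310791015625.
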